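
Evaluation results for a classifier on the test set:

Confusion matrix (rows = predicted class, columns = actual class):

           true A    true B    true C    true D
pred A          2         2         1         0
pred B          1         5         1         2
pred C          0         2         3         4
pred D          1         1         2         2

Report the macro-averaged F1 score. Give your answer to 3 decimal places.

Per-class F1 score (2·TP/(2·TP+FP+FN)):
  A: TP=2, FP=2+1+0=3, FN=1+0+1=2 → 4/9 = 0.4444
  B: TP=5, FP=1+1+2=4, FN=2+2+1=5 → 10/19 = 0.5263
  C: TP=3, FP=0+2+4=6, FN=1+1+2=4 → 6/16 = 0.3750
  D: TP=2, FP=1+1+2=4, FN=0+2+4=6 → 4/14 = 0.2857
Macro-F1 score = mean = (0.4444 + 0.5263 + 0.3750 + 0.2857) / 4 = 0.408

0.408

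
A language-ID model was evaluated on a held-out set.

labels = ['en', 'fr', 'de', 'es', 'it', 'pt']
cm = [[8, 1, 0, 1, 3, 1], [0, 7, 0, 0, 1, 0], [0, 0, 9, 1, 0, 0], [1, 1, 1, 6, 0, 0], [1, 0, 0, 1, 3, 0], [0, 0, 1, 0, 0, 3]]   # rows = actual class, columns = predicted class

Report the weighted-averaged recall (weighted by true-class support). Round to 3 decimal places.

0.720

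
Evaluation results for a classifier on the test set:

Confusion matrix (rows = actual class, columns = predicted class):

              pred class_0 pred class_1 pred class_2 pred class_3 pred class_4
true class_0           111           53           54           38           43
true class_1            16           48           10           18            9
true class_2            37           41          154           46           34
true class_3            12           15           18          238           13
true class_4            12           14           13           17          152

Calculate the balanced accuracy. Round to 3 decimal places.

Balanced accuracy = mean of per-class recall.
  class_0: recall = 111/299 = 0.3712
  class_1: recall = 48/101 = 0.4752
  class_2: recall = 154/312 = 0.4936
  class_3: recall = 238/296 = 0.8041
  class_4: recall = 152/208 = 0.7308
Mean = (0.3712 + 0.4752 + 0.4936 + 0.8041 + 0.7308) / 5 = 0.575

0.575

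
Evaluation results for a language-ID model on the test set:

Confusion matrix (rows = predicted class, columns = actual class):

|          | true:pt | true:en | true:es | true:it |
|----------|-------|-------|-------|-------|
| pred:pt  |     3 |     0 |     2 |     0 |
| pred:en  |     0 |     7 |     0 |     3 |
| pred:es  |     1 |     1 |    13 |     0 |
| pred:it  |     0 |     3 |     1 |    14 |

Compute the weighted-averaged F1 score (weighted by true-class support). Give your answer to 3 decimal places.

0.771

Per-class F1 score (2·TP/(2·TP+FP+FN)):
  pt: TP=3, FP=0+2+0=2, FN=0+1+0=1 → 6/9 = 0.6667
  en: TP=7, FP=0+0+3=3, FN=0+1+3=4 → 14/21 = 0.6667
  es: TP=13, FP=1+1+0=2, FN=2+0+1=3 → 26/31 = 0.8387
  it: TP=14, FP=0+3+1=4, FN=0+3+0=3 → 28/35 = 0.8000
Weighted-F1 score = Σ (supportᵢ/N)·F1 scoreᵢ with N=48: (4/48)·0.6667 + (11/48)·0.6667 + (16/48)·0.8387 + (17/48)·0.8000 = 0.771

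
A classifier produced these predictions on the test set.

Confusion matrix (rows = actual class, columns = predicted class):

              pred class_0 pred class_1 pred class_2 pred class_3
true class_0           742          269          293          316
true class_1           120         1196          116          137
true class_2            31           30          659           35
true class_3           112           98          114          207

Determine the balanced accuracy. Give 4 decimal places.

0.6207

Balanced accuracy = mean of per-class recall.
  class_0: recall = 742/1620 = 0.45802
  class_1: recall = 1196/1569 = 0.76227
  class_2: recall = 659/755 = 0.87285
  class_3: recall = 207/531 = 0.38983
Mean = (0.45802 + 0.76227 + 0.87285 + 0.38983) / 4 = 0.6207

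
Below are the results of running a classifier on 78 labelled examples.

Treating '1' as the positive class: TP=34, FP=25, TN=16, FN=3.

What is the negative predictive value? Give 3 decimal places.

NPV = TN/(TN+FN) = 16/(16+3) = 0.842

0.842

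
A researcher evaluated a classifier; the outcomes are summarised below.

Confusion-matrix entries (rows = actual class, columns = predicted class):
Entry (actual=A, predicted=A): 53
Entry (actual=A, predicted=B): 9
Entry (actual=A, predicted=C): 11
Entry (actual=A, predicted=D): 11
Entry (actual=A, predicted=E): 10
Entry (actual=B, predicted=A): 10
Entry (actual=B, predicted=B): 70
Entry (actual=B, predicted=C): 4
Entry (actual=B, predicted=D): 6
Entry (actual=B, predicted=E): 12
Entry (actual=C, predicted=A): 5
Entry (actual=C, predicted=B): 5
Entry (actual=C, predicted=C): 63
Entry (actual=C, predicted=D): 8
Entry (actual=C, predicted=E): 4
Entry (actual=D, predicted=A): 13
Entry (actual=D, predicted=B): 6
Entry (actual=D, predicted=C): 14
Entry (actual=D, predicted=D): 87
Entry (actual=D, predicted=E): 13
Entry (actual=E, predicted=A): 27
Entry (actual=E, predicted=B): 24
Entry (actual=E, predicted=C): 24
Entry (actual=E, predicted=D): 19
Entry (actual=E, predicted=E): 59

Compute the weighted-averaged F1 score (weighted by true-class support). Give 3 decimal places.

Per-class F1 score (2·TP/(2·TP+FP+FN)):
  A: TP=53, FP=10+5+13+27=55, FN=9+11+11+10=41 → 106/202 = 0.5248
  B: TP=70, FP=9+5+6+24=44, FN=10+4+6+12=32 → 140/216 = 0.6481
  C: TP=63, FP=11+4+14+24=53, FN=5+5+8+4=22 → 126/201 = 0.6269
  D: TP=87, FP=11+6+8+19=44, FN=13+6+14+13=46 → 174/264 = 0.6591
  E: TP=59, FP=10+12+4+13=39, FN=27+24+24+19=94 → 118/251 = 0.4701
Weighted-F1 score = Σ (supportᵢ/N)·F1 scoreᵢ with N=567: (94/567)·0.5248 + (102/567)·0.6481 + (85/567)·0.6269 + (133/567)·0.6591 + (153/567)·0.4701 = 0.579

0.579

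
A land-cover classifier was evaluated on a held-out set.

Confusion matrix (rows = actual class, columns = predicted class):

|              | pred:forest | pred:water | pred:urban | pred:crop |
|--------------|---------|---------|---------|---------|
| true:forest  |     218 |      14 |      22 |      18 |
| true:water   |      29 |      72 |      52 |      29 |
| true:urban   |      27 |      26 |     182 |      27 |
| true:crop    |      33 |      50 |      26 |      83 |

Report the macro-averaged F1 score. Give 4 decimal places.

Per-class F1 score (2·TP/(2·TP+FP+FN)):
  forest: TP=218, FP=29+27+33=89, FN=14+22+18=54 → 436/579 = 0.75302
  water: TP=72, FP=14+26+50=90, FN=29+52+29=110 → 144/344 = 0.41860
  urban: TP=182, FP=22+52+26=100, FN=27+26+27=80 → 364/544 = 0.66912
  crop: TP=83, FP=18+29+27=74, FN=33+50+26=109 → 166/349 = 0.47564
Macro-F1 score = mean = (0.75302 + 0.41860 + 0.66912 + 0.47564) / 4 = 0.5791

0.5791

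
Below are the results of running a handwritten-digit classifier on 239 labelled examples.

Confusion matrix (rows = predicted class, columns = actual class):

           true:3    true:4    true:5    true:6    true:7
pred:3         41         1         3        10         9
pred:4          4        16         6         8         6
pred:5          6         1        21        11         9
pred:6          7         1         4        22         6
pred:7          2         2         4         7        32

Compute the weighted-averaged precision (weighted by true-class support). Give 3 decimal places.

0.576

Per-class precision (TP/(TP+FP)):
  3: TP=41, FP=1+3+10+9=23 → 41/64 = 0.6406
  4: TP=16, FP=4+6+8+6=24 → 16/40 = 0.4000
  5: TP=21, FP=6+1+11+9=27 → 21/48 = 0.4375
  6: TP=22, FP=7+1+4+6=18 → 22/40 = 0.5500
  7: TP=32, FP=2+2+4+7=15 → 32/47 = 0.6809
Weighted-precision = Σ (supportᵢ/N)·precisionᵢ with N=239: (60/239)·0.6406 + (21/239)·0.4000 + (38/239)·0.4375 + (58/239)·0.5500 + (62/239)·0.6809 = 0.576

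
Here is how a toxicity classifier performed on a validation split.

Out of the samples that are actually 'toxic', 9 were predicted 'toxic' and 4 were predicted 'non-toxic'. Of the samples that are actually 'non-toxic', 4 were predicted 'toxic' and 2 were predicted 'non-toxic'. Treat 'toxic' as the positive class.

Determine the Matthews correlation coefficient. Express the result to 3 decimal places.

MCC = (TP·TN − FP·FN) / √((TP+FP)(TP+FN)(TN+FP)(TN+FN))
Numerator = 9·2 − 4·4 = 2
Denominator = √(13·13·6·6) = √6084 = 78.0000
MCC = 2 / 78.0000 = 0.026

0.026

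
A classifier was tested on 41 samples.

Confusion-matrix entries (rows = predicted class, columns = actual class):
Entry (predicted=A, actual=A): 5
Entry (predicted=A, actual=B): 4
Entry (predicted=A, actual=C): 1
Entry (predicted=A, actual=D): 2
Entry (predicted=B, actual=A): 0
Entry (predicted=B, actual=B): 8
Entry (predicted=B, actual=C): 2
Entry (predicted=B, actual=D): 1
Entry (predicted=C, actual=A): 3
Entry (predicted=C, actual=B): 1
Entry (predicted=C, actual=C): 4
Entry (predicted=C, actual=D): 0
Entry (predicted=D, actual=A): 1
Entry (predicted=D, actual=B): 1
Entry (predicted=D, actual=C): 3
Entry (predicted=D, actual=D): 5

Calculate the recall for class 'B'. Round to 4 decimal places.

recall = TP/(TP+FN).
B: TP=8, FN=4+1+1=6 → 8/14 = 0.57143

0.5714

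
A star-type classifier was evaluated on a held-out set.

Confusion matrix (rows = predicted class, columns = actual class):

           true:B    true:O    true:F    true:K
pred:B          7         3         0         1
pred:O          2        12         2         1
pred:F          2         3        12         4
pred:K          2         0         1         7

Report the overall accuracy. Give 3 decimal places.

Accuracy = trace / total = (7+12+12+7=38) / 59 = 38/59 = 0.644

0.644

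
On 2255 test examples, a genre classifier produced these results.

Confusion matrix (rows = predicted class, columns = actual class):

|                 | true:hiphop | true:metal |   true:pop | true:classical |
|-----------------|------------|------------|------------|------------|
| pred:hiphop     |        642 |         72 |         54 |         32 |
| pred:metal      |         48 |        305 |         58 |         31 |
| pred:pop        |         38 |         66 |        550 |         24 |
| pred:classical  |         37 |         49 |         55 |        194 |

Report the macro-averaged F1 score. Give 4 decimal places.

Per-class F1 score (2·TP/(2·TP+FP+FN)):
  hiphop: TP=642, FP=72+54+32=158, FN=48+38+37=123 → 1284/1565 = 0.82045
  metal: TP=305, FP=48+58+31=137, FN=72+66+49=187 → 610/934 = 0.65310
  pop: TP=550, FP=38+66+24=128, FN=54+58+55=167 → 1100/1395 = 0.78853
  classical: TP=194, FP=37+49+55=141, FN=32+31+24=87 → 388/616 = 0.62987
Macro-F1 score = mean = (0.82045 + 0.65310 + 0.78853 + 0.62987) / 4 = 0.7230

0.7230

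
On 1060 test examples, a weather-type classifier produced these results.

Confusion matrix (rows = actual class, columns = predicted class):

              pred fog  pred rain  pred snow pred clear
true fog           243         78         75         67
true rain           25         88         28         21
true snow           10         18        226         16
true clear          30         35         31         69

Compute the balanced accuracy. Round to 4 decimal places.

0.5808

Balanced accuracy = mean of per-class recall.
  fog: recall = 243/463 = 0.52484
  rain: recall = 88/162 = 0.54321
  snow: recall = 226/270 = 0.83704
  clear: recall = 69/165 = 0.41818
Mean = (0.52484 + 0.54321 + 0.83704 + 0.41818) / 4 = 0.5808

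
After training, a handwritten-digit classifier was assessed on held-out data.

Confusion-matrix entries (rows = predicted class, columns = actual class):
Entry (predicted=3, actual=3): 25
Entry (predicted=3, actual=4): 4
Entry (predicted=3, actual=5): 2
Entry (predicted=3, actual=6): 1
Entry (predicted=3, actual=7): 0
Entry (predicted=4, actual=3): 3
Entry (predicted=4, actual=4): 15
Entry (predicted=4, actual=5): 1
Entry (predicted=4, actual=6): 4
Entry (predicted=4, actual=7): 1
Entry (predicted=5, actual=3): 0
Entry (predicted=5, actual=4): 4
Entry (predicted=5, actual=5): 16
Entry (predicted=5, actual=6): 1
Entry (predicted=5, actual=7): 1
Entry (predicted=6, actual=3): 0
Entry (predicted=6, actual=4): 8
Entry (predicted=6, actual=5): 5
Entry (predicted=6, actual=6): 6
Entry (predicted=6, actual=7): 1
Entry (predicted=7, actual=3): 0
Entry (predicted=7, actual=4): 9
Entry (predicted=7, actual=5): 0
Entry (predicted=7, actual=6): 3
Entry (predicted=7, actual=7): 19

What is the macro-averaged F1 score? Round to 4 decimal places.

Per-class F1 score (2·TP/(2·TP+FP+FN)):
  3: TP=25, FP=4+2+1+0=7, FN=3+0+0+0=3 → 50/60 = 0.83333
  4: TP=15, FP=3+1+4+1=9, FN=4+4+8+9=25 → 30/64 = 0.46875
  5: TP=16, FP=0+4+1+1=6, FN=2+1+5+0=8 → 32/46 = 0.69565
  6: TP=6, FP=0+8+5+1=14, FN=1+4+1+3=9 → 12/35 = 0.34286
  7: TP=19, FP=0+9+0+3=12, FN=0+1+1+1=3 → 38/53 = 0.71698
Macro-F1 score = mean = (0.83333 + 0.46875 + 0.69565 + 0.34286 + 0.71698) / 5 = 0.6115

0.6115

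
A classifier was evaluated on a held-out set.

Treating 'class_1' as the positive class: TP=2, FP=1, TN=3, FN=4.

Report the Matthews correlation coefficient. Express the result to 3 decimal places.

0.089

MCC = (TP·TN − FP·FN) / √((TP+FP)(TP+FN)(TN+FP)(TN+FN))
Numerator = 2·3 − 1·4 = 2
Denominator = √(3·6·4·7) = √504 = 22.4499
MCC = 2 / 22.4499 = 0.089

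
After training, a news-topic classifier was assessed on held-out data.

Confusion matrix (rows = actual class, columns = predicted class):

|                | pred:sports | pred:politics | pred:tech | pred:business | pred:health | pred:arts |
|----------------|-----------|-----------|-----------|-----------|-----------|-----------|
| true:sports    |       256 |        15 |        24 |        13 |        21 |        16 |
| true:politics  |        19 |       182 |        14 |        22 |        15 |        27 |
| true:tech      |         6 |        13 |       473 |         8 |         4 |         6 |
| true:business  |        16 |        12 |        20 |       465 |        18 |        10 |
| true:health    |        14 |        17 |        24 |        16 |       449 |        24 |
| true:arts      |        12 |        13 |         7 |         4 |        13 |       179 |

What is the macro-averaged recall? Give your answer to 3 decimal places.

0.799

Per-class recall (TP/(TP+FN)):
  sports: TP=256, FN=15+24+13+21+16=89 → 256/345 = 0.7420
  politics: TP=182, FN=19+14+22+15+27=97 → 182/279 = 0.6523
  tech: TP=473, FN=6+13+8+4+6=37 → 473/510 = 0.9275
  business: TP=465, FN=16+12+20+18+10=76 → 465/541 = 0.8595
  health: TP=449, FN=14+17+24+16+24=95 → 449/544 = 0.8254
  arts: TP=179, FN=12+13+7+4+13=49 → 179/228 = 0.7851
Macro-recall = mean = (0.7420 + 0.6523 + 0.9275 + 0.8595 + 0.8254 + 0.7851) / 6 = 0.799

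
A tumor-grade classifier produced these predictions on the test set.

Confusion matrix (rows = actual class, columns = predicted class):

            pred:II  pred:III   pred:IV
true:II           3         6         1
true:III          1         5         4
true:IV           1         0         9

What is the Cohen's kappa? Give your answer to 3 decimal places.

Observed agreement pₒ = trace/N = 17/30 = 0.5667
Expected agreement pₑ = Σ (rowᵢ·colᵢ)/N² = (10·5 + 10·11 + 10·14)/30² = 0.3333
κ = (pₒ − pₑ)/(1 − pₑ) = (0.5667 − 0.3333)/(1 − 0.3333) = 0.350

0.350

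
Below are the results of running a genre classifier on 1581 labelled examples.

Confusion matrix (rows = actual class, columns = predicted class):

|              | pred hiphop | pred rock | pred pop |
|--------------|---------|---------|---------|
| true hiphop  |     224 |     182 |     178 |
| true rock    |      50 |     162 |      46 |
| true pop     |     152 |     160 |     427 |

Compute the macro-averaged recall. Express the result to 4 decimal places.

Per-class recall (TP/(TP+FN)):
  hiphop: TP=224, FN=182+178=360 → 224/584 = 0.38356
  rock: TP=162, FN=50+46=96 → 162/258 = 0.62791
  pop: TP=427, FN=152+160=312 → 427/739 = 0.57781
Macro-recall = mean = (0.38356 + 0.62791 + 0.57781) / 3 = 0.5298

0.5298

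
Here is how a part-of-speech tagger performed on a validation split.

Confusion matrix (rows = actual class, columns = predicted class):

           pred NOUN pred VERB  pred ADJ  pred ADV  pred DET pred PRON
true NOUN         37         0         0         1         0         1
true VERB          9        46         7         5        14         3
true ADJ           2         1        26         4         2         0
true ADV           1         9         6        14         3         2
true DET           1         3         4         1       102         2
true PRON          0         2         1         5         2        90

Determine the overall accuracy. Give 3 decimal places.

0.776

Accuracy = trace / total = (37+46+26+14+102+90=315) / 406 = 315/406 = 0.776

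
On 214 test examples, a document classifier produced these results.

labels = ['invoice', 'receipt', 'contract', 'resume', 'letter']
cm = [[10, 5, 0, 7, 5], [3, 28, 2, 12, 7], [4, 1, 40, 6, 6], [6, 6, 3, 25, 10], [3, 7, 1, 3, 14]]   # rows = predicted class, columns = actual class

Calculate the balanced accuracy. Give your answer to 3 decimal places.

Balanced accuracy = mean of per-class recall.
  invoice: recall = 10/26 = 0.3846
  receipt: recall = 28/47 = 0.5957
  contract: recall = 40/46 = 0.8696
  resume: recall = 25/53 = 0.4717
  letter: recall = 14/42 = 0.3333
Mean = (0.3846 + 0.5957 + 0.8696 + 0.4717 + 0.3333) / 5 = 0.531

0.531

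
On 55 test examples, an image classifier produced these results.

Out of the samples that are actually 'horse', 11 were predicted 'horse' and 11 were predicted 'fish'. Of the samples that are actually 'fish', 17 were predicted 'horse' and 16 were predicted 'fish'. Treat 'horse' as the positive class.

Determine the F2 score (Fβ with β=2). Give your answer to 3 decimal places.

0.474

Fβ = (1+β²)·TP / ((1+β²)·TP + β²·FN + FP), with β²=4
= 5·11 / (5·11 + 4·11 + 17) = 0.474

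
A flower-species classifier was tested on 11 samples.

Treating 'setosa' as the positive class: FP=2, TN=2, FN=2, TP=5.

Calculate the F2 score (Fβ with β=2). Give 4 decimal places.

0.7143

Fβ = (1+β²)·TP / ((1+β²)·TP + β²·FN + FP), with β²=4
= 5·5 / (5·5 + 4·2 + 2) = 0.7143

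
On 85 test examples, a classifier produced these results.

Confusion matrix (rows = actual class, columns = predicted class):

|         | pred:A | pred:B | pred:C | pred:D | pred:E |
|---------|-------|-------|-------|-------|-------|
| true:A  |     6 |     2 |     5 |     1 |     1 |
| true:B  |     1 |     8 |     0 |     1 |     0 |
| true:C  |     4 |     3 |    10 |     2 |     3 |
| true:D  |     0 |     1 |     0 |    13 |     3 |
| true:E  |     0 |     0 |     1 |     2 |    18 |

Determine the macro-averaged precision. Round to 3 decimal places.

0.629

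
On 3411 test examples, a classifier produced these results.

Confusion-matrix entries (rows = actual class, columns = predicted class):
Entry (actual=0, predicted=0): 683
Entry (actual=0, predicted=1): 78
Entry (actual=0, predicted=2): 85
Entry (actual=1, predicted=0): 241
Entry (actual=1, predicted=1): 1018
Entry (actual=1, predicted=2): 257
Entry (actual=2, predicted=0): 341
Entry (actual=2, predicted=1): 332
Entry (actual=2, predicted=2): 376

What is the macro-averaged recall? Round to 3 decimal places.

0.612

Per-class recall (TP/(TP+FN)):
  0: TP=683, FN=78+85=163 → 683/846 = 0.8073
  1: TP=1018, FN=241+257=498 → 1018/1516 = 0.6715
  2: TP=376, FN=341+332=673 → 376/1049 = 0.3584
Macro-recall = mean = (0.8073 + 0.6715 + 0.3584) / 3 = 0.612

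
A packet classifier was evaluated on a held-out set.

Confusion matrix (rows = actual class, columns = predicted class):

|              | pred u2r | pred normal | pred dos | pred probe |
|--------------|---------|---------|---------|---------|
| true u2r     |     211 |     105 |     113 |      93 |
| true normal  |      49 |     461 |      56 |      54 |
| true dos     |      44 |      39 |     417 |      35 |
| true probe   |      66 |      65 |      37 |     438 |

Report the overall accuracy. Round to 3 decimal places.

Accuracy = trace / total = (211+461+417+438=1527) / 2283 = 1527/2283 = 0.669

0.669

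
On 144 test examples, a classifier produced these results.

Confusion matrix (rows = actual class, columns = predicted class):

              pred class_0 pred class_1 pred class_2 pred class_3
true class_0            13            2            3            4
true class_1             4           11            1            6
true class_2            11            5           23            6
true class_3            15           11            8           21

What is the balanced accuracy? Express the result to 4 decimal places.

0.4960

Balanced accuracy = mean of per-class recall.
  class_0: recall = 13/22 = 0.59091
  class_1: recall = 11/22 = 0.50000
  class_2: recall = 23/45 = 0.51111
  class_3: recall = 21/55 = 0.38182
Mean = (0.59091 + 0.50000 + 0.51111 + 0.38182) / 4 = 0.4960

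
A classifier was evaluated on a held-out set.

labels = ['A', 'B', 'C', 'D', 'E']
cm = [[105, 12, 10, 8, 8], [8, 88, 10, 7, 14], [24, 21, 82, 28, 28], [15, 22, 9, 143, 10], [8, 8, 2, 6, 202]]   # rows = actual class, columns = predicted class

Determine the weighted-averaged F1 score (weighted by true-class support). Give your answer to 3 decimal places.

Per-class F1 score (2·TP/(2·TP+FP+FN)):
  A: TP=105, FP=8+24+15+8=55, FN=12+10+8+8=38 → 210/303 = 0.6931
  B: TP=88, FP=12+21+22+8=63, FN=8+10+7+14=39 → 176/278 = 0.6331
  C: TP=82, FP=10+10+9+2=31, FN=24+21+28+28=101 → 164/296 = 0.5541
  D: TP=143, FP=8+7+28+6=49, FN=15+22+9+10=56 → 286/391 = 0.7315
  E: TP=202, FP=8+14+28+10=60, FN=8+8+2+6=24 → 404/488 = 0.8279
Weighted-F1 score = Σ (supportᵢ/N)·F1 scoreᵢ with N=878: (143/878)·0.6931 + (127/878)·0.6331 + (183/878)·0.5541 + (199/878)·0.7315 + (226/878)·0.8279 = 0.699

0.699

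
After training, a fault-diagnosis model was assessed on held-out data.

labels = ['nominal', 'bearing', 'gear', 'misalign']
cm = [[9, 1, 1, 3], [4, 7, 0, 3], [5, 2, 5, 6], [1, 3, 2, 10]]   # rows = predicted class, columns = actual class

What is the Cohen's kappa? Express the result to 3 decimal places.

Observed agreement pₒ = trace/N = 31/62 = 0.5000
Expected agreement pₑ = Σ (rowᵢ·colᵢ)/N² = (19·14 + 13·14 + 8·18 + 22·16)/62² = 0.2456
κ = (pₒ − pₑ)/(1 − pₑ) = (0.5000 − 0.2456)/(1 − 0.2456) = 0.337

0.337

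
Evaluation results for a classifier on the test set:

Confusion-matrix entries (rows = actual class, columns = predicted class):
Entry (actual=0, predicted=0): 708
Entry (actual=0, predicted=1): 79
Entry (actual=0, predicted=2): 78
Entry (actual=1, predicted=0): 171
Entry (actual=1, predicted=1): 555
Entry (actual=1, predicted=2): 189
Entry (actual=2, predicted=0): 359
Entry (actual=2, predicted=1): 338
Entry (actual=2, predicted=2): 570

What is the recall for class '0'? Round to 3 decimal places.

0.818

Treat '0' as positive and all other classes as negative.
recall = TP/(TP+FN).
0: TP=708, FN=79+78=157 → 708/865 = 0.8185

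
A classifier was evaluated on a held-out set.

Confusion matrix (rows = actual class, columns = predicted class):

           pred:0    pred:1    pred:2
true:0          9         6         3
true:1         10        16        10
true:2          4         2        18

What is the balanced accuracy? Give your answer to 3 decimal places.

Balanced accuracy = mean of per-class recall.
  0: recall = 9/18 = 0.5000
  1: recall = 16/36 = 0.4444
  2: recall = 18/24 = 0.7500
Mean = (0.5000 + 0.4444 + 0.7500) / 3 = 0.565

0.565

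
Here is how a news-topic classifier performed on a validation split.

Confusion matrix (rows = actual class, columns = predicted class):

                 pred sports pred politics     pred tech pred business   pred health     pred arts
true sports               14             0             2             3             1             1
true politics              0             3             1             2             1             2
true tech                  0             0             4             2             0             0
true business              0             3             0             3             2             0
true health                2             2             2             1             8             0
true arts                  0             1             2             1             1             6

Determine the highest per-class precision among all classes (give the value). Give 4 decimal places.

Per-class precision (TP/(TP+FP)):
  sports: TP=14, FP=0+0+0+2+0=2 → 14/16 = 0.87500
  politics: TP=3, FP=0+0+3+2+1=6 → 3/9 = 0.33333
  tech: TP=4, FP=2+1+0+2+2=7 → 4/11 = 0.36364
  business: TP=3, FP=3+2+2+1+1=9 → 3/12 = 0.25000
  health: TP=8, FP=1+1+0+2+1=5 → 8/13 = 0.61538
  arts: TP=6, FP=1+2+0+0+0=3 → 6/9 = 0.66667
Highest is class 'sports' with precision = 0.8750.

0.8750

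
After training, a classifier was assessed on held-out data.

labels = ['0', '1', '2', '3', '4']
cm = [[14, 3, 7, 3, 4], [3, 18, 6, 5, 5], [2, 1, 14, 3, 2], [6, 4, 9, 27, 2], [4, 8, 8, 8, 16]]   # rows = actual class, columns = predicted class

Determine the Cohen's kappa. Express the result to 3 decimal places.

0.362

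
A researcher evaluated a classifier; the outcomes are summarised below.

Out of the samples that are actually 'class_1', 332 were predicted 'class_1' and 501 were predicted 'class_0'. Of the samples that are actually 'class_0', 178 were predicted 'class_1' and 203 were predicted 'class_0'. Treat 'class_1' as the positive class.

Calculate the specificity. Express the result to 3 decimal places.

0.533

Specificity = TN/(TN+FP) = 203/(203+178) = 0.533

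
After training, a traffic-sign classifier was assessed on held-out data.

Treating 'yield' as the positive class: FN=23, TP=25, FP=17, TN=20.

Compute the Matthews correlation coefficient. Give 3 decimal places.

0.061

MCC = (TP·TN − FP·FN) / √((TP+FP)(TP+FN)(TN+FP)(TN+FN))
Numerator = 25·20 − 17·23 = 109
Denominator = √(42·48·37·43) = √3207456 = 1790.9372
MCC = 109 / 1790.9372 = 0.061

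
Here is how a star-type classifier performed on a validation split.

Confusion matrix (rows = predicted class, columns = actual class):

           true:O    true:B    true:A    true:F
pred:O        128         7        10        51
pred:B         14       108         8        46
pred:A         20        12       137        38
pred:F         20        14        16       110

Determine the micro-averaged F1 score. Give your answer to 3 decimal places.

0.654

Micro-averaging pools counts across classes: ΣTP=483, ΣFP=256, ΣFN=256.
Micro-F1 score = 2·TP/(2·TP+FP+FN) on pooled counts = 0.654 (equals overall accuracy in single-label multiclass).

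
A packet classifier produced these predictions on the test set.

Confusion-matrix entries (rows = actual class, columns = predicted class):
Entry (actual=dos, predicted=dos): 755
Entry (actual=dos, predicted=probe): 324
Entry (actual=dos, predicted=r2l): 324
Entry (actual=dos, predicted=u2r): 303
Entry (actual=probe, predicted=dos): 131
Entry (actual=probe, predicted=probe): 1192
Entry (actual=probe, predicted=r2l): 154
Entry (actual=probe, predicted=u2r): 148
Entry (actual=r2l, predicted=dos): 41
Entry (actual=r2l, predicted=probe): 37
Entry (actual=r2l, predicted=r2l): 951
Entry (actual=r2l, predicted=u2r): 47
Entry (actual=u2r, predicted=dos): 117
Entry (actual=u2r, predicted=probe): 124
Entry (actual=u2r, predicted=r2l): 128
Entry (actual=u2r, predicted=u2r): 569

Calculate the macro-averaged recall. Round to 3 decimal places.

0.667

Per-class recall (TP/(TP+FN)):
  dos: TP=755, FN=324+324+303=951 → 755/1706 = 0.4426
  probe: TP=1192, FN=131+154+148=433 → 1192/1625 = 0.7335
  r2l: TP=951, FN=41+37+47=125 → 951/1076 = 0.8838
  u2r: TP=569, FN=117+124+128=369 → 569/938 = 0.6066
Macro-recall = mean = (0.4426 + 0.7335 + 0.8838 + 0.6066) / 4 = 0.667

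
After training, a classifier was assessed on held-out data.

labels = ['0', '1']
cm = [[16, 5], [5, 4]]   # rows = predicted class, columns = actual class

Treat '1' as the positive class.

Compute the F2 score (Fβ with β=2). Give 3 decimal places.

Fβ = (1+β²)·TP / ((1+β²)·TP + β²·FN + FP), with β²=4
= 5·4 / (5·4 + 4·5 + 5) = 0.444

0.444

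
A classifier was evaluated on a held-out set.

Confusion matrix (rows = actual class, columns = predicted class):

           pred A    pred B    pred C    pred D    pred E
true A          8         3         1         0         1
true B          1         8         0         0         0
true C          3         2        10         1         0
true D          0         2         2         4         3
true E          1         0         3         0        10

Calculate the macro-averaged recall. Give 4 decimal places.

Per-class recall (TP/(TP+FN)):
  A: TP=8, FN=3+1+0+1=5 → 8/13 = 0.61538
  B: TP=8, FN=1+0+0+0=1 → 8/9 = 0.88889
  C: TP=10, FN=3+2+1+0=6 → 10/16 = 0.62500
  D: TP=4, FN=0+2+2+3=7 → 4/11 = 0.36364
  E: TP=10, FN=1+0+3+0=4 → 10/14 = 0.71429
Macro-recall = mean = (0.61538 + 0.88889 + 0.62500 + 0.36364 + 0.71429) / 5 = 0.6414

0.6414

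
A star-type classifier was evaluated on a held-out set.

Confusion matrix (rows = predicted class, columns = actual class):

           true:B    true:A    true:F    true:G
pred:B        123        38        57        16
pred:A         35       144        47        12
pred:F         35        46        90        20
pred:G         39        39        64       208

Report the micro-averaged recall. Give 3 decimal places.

0.558

Micro-averaging pools counts across classes: ΣTP=565, ΣFP=448, ΣFN=448.
Micro-recall = TP/(TP+FN) on pooled counts = 0.558 (equals overall accuracy in single-label multiclass).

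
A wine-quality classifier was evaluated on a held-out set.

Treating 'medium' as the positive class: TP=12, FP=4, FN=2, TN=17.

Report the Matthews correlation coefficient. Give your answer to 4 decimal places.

0.6556

MCC = (TP·TN − FP·FN) / √((TP+FP)(TP+FN)(TN+FP)(TN+FN))
Numerator = 12·17 − 4·2 = 196
Denominator = √(16·14·21·19) = √89376 = 298.9582
MCC = 196 / 298.9582 = 0.6556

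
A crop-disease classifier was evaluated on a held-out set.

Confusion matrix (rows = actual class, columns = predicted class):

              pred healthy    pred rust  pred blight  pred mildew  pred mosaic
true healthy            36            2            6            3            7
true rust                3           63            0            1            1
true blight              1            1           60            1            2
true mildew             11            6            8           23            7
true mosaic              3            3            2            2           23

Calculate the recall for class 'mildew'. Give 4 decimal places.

One-vs-rest for 'mildew': TP = diagonal; FP = other classes predicted 'mildew'; FN = 'mildew' predicted as other.
recall = TP/(TP+FN).
mildew: TP=23, FN=11+6+8+7=32 → 23/55 = 0.41818

0.4182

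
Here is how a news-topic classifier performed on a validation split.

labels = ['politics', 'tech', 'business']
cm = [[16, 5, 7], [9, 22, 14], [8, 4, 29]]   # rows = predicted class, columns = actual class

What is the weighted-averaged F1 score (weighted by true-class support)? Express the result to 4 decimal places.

0.5888

Per-class F1 score (2·TP/(2·TP+FP+FN)):
  politics: TP=16, FP=5+7=12, FN=9+8=17 → 32/61 = 0.52459
  tech: TP=22, FP=9+14=23, FN=5+4=9 → 44/76 = 0.57895
  business: TP=29, FP=8+4=12, FN=7+14=21 → 58/91 = 0.63736
Weighted-F1 score = Σ (supportᵢ/N)·F1 scoreᵢ with N=114: (33/114)·0.52459 + (31/114)·0.57895 + (50/114)·0.63736 = 0.5888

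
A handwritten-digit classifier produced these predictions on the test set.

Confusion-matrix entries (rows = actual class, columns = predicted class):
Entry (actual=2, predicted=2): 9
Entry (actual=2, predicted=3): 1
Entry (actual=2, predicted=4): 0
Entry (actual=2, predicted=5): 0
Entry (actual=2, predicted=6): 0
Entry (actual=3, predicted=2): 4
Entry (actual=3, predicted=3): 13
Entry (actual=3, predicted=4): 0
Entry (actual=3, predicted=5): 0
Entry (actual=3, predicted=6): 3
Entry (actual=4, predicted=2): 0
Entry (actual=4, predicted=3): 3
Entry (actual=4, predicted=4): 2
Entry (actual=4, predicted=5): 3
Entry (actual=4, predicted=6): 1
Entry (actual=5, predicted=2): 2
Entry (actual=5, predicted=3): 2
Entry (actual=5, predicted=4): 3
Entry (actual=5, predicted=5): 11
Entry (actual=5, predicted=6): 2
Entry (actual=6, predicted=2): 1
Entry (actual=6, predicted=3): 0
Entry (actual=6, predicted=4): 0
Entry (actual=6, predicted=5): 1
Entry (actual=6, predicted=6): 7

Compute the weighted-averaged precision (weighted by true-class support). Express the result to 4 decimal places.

Per-class precision (TP/(TP+FP)):
  2: TP=9, FP=4+0+2+1=7 → 9/16 = 0.56250
  3: TP=13, FP=1+3+2+0=6 → 13/19 = 0.68421
  4: TP=2, FP=0+0+3+0=3 → 2/5 = 0.40000
  5: TP=11, FP=0+0+3+1=4 → 11/15 = 0.73333
  6: TP=7, FP=0+3+1+2=6 → 7/13 = 0.53846
Weighted-precision = Σ (supportᵢ/N)·precisionᵢ with N=68: (10/68)·0.56250 + (20/68)·0.68421 + (9/68)·0.40000 + (20/68)·0.73333 + (9/68)·0.53846 = 0.6239

0.6239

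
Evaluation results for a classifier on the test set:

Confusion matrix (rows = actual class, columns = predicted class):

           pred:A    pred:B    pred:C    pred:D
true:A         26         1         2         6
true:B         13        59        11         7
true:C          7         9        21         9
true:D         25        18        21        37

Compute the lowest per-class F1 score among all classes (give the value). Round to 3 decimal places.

Per-class F1 score (2·TP/(2·TP+FP+FN)):
  A: TP=26, FP=13+7+25=45, FN=1+2+6=9 → 52/106 = 0.4906
  B: TP=59, FP=1+9+18=28, FN=13+11+7=31 → 118/177 = 0.6667
  C: TP=21, FP=2+11+21=34, FN=7+9+9=25 → 42/101 = 0.4158
  D: TP=37, FP=6+7+9=22, FN=25+18+21=64 → 74/160 = 0.4625
Lowest is class 'C' with F1 score = 0.416.

0.416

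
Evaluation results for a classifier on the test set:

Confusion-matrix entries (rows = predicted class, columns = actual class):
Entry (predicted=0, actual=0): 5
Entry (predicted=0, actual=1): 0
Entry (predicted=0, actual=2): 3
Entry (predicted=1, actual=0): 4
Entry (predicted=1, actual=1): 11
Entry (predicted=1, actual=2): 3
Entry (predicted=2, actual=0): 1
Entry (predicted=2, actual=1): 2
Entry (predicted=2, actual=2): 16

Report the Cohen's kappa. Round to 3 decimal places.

Observed agreement pₒ = trace/N = 32/45 = 0.7111
Expected agreement pₑ = Σ (rowᵢ·colᵢ)/N² = (10·8 + 13·18 + 22·19)/45² = 0.3615
κ = (pₒ − pₑ)/(1 − pₑ) = (0.7111 − 0.3615)/(1 − 0.3615) = 0.548

0.548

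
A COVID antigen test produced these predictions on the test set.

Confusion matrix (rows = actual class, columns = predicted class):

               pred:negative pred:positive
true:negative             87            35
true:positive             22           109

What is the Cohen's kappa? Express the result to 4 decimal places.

Observed agreement pₒ = trace/N = 196/253 = 0.77470
Expected agreement pₑ = Σ (rowᵢ·colᵢ)/N² = (122·109 + 131·144)/253² = 0.50246
κ = (pₒ − pₑ)/(1 − pₑ) = (0.77470 − 0.50246)/(1 − 0.50246) = 0.5472

0.5472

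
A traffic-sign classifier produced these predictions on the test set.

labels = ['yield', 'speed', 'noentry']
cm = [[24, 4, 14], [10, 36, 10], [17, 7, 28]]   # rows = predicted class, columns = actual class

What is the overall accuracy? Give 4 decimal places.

0.5867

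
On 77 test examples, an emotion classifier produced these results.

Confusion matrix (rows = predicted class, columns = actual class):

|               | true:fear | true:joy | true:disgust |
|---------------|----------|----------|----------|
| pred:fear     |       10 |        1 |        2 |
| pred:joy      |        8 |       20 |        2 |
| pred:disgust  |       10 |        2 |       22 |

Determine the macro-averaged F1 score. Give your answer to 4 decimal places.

0.6586

Per-class F1 score (2·TP/(2·TP+FP+FN)):
  fear: TP=10, FP=1+2=3, FN=8+10=18 → 20/41 = 0.48780
  joy: TP=20, FP=8+2=10, FN=1+2=3 → 40/53 = 0.75472
  disgust: TP=22, FP=10+2=12, FN=2+2=4 → 44/60 = 0.73333
Macro-F1 score = mean = (0.48780 + 0.75472 + 0.73333) / 3 = 0.6586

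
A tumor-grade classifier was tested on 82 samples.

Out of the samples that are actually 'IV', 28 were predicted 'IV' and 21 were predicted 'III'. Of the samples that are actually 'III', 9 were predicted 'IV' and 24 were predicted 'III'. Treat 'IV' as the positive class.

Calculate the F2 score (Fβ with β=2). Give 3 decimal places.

0.601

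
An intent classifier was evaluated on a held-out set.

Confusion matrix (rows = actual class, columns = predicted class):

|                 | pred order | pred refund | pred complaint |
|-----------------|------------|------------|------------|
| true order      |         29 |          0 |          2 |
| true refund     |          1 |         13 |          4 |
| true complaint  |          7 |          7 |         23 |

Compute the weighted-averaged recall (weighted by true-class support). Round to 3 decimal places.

0.756

Per-class recall (TP/(TP+FN)):
  order: TP=29, FN=0+2=2 → 29/31 = 0.9355
  refund: TP=13, FN=1+4=5 → 13/18 = 0.7222
  complaint: TP=23, FN=7+7=14 → 23/37 = 0.6216
Weighted-recall = Σ (supportᵢ/N)·recallᵢ with N=86: (31/86)·0.9355 + (18/86)·0.7222 + (37/86)·0.6216 = 0.756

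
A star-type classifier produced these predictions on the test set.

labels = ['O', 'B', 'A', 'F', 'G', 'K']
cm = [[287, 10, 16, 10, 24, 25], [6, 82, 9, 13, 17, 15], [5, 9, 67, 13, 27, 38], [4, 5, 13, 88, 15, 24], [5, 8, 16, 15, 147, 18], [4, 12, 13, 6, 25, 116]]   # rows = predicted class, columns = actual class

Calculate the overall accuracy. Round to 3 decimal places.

0.652

Accuracy = trace / total = (287+82+67+88+147+116=787) / 1207 = 787/1207 = 0.652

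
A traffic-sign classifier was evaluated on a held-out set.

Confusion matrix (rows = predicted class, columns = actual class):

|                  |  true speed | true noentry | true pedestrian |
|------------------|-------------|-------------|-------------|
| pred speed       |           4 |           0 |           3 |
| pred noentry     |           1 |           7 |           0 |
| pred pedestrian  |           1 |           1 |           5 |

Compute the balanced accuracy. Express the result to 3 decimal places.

0.722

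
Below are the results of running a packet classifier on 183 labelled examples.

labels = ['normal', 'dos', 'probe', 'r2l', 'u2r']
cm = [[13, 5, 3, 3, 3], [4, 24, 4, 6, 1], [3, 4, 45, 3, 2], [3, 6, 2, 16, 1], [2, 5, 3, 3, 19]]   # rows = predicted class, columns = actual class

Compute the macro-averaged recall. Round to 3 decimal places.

Per-class recall (TP/(TP+FN)):
  normal: TP=13, FN=4+3+3+2=12 → 13/25 = 0.5200
  dos: TP=24, FN=5+4+6+5=20 → 24/44 = 0.5455
  probe: TP=45, FN=3+4+2+3=12 → 45/57 = 0.7895
  r2l: TP=16, FN=3+6+3+3=15 → 16/31 = 0.5161
  u2r: TP=19, FN=3+1+2+1=7 → 19/26 = 0.7308
Macro-recall = mean = (0.5200 + 0.5455 + 0.7895 + 0.5161 + 0.7308) / 5 = 0.620

0.620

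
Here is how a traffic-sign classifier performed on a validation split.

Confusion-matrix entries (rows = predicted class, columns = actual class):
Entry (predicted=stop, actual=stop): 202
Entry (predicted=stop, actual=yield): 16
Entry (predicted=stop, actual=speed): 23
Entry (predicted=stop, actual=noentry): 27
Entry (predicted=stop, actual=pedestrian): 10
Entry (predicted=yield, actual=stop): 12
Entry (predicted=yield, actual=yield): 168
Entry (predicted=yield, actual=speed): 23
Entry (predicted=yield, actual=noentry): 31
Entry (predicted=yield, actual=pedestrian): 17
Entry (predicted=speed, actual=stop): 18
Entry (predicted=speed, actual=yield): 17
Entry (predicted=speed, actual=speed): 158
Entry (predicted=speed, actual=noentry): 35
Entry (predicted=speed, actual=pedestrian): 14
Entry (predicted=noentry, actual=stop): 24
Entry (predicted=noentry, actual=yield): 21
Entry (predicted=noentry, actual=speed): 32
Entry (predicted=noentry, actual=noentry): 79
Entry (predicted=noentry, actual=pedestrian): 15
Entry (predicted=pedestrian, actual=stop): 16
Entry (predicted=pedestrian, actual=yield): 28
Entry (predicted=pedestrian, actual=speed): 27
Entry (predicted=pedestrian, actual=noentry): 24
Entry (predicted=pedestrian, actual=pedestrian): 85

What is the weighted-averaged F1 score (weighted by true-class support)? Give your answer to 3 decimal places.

0.616

Per-class F1 score (2·TP/(2·TP+FP+FN)):
  stop: TP=202, FP=16+23+27+10=76, FN=12+18+24+16=70 → 404/550 = 0.7345
  yield: TP=168, FP=12+23+31+17=83, FN=16+17+21+28=82 → 336/501 = 0.6707
  speed: TP=158, FP=18+17+35+14=84, FN=23+23+32+27=105 → 316/505 = 0.6257
  noentry: TP=79, FP=24+21+32+15=92, FN=27+31+35+24=117 → 158/367 = 0.4305
  pedestrian: TP=85, FP=16+28+27+24=95, FN=10+17+14+15=56 → 170/321 = 0.5296
Weighted-F1 score = Σ (supportᵢ/N)·F1 scoreᵢ with N=1122: (272/1122)·0.7345 + (250/1122)·0.6707 + (263/1122)·0.6257 + (196/1122)·0.4305 + (141/1122)·0.5296 = 0.616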